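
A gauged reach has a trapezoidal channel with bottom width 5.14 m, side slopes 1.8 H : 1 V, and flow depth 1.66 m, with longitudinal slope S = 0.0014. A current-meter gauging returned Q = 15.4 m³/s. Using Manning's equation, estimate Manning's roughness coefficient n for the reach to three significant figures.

A = (b + z·y)·y = (5.14 + 1.8×1.66)×1.66 = 13.49 m²
P = b + 2y√(1+z²) = 5.14 + 2×1.66×√(1+1.8²) = 11.98 m
R = A/P = 13.49/11.98 = 1.127 m
n = (1/Q)·A·R^(2/3)·S^(1/2) = (1/15.4) × 13.49 × 1.083 × 0.03742 = 0.03549

0.0355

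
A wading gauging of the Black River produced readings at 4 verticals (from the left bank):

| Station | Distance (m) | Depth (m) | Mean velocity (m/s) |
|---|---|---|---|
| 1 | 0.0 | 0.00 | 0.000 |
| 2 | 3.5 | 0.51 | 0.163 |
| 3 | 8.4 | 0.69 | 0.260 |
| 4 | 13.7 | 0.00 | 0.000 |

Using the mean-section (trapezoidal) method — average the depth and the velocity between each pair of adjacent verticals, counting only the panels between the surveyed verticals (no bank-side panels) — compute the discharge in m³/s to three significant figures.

Panel 1-2: Δb = 3.5 m, d̄ = (0.00+0.51)/2 = 0.255, v̄ = (0.000+0.163)/2 = 0.0815 → q = 3.5×0.255×0.0815 = 0.07274 m³/s
Panel 2-3: Δb = 4.9 m, d̄ = (0.51+0.69)/2 = 0.6, v̄ = (0.163+0.260)/2 = 0.2115 → q = 4.9×0.6×0.2115 = 0.6218 m³/s
Panel 3-4: Δb = 5.3 m, d̄ = (0.69+0.00)/2 = 0.345, v̄ = (0.260+0.000)/2 = 0.13 → q = 5.3×0.345×0.13 = 0.2377 m³/s
Q = Σ q = 0.9323 m³/s

0.932 m³/s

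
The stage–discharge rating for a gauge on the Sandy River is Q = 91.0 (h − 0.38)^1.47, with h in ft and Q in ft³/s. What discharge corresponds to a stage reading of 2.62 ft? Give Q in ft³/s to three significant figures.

298 ft³/s

Q = 91.0 × (2.62 − 0.38)^1.47 = 91.0 × 2.24^1.47 = 297.8 ft³/s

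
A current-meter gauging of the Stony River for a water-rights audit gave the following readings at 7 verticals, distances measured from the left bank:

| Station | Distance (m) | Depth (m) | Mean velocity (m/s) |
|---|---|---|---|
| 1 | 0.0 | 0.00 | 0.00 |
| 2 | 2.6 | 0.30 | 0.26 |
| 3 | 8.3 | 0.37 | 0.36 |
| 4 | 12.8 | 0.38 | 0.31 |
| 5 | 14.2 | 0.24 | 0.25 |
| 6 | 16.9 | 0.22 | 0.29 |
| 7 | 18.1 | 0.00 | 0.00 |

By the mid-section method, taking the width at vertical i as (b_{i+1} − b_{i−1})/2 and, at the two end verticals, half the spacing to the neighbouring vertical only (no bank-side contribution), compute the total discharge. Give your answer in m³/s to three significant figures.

w_2 = (8.3 − 0.0)/2 = 4.15 m; q_2 = 0.26 × 0.30 × 4.15 = 0.3237 m³/s
w_3 = (12.8 − 2.6)/2 = 5.1 m; q_3 = 0.36 × 0.37 × 5.1 = 0.6793 m³/s
w_4 = (14.2 − 8.3)/2 = 2.95 m; q_4 = 0.31 × 0.38 × 2.95 = 0.3475 m³/s
w_5 = (16.9 − 12.8)/2 = 2.05 m; q_5 = 0.25 × 0.24 × 2.05 = 0.1230 m³/s
w_6 = (18.1 − 14.2)/2 = 1.95 m; q_6 = 0.29 × 0.22 × 1.95 = 0.1244 m³/s
Stations 1, 7 contribute zero (depth or velocity is 0).
Q = Σ qᵢ = 1.598 m³/s

1.60 m³/s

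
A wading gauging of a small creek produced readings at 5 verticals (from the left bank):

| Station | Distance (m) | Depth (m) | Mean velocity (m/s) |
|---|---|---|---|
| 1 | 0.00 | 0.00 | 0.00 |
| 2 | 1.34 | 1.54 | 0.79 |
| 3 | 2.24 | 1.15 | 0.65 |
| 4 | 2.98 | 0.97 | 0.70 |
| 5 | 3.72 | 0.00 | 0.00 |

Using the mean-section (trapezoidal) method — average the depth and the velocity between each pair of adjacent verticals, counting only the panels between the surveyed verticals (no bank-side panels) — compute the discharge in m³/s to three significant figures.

Panel 1-2: Δb = 1.34 m, d̄ = (0.00+1.54)/2 = 0.77, v̄ = (0.00+0.79)/2 = 0.395 → q = 1.34×0.77×0.395 = 0.4076 m³/s
Panel 2-3: Δb = 0.9 m, d̄ = (1.54+1.15)/2 = 1.345, v̄ = (0.79+0.65)/2 = 0.72 → q = 0.9×1.345×0.72 = 0.8716 m³/s
Panel 3-4: Δb = 0.74 m, d̄ = (1.15+0.97)/2 = 1.06, v̄ = (0.65+0.70)/2 = 0.675 → q = 0.74×1.06×0.675 = 0.5295 m³/s
Panel 4-5: Δb = 0.74 m, d̄ = (0.97+0.00)/2 = 0.485, v̄ = (0.70+0.00)/2 = 0.35 → q = 0.74×0.485×0.35 = 0.1256 m³/s
Q = Σ q = 1.934 m³/s

1.93 m³/s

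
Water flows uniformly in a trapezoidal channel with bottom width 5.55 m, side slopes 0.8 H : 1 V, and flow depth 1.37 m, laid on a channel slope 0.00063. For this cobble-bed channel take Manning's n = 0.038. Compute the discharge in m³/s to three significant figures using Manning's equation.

6.03 m³/s

A = (b + z·y)·y = (5.55 + 0.8×1.37)×1.37 = 9.105 m²
P = b + 2y√(1+z²) = 5.55 + 2×1.37×√(1+0.8²) = 9.059 m
R = A/P = 9.105/9.059 = 1.005 m
Q = (1/n)·A·R^(2/3)·S^(1/2) = (1/0.038) × 9.105 × 1.005^(2/3) × 0.00063^(1/2) = 6.034 m³/s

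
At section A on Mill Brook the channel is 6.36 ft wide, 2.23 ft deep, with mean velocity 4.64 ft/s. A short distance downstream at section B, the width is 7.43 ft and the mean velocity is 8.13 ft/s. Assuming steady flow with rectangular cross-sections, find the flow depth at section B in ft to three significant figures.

1.09 ft

Q = A₁V₁ = (6.36×2.23) × 4.64 = 65.81 ft³/s
d₂ = Q/(b₂ V₂) = 65.81/(7.43×8.13) = 1.089 ft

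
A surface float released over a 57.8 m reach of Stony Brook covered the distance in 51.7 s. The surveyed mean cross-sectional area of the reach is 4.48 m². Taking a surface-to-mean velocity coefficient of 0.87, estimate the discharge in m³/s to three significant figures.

4.36 m³/s

v_surface = L / t̄ = 57.8 / 51.7 = 1.118 m/s
v_mean = 0.87 × 1.118 = 0.9726 m/s
Q = A × v_mean = 4.48 × 0.9726 = 4.357 m³/s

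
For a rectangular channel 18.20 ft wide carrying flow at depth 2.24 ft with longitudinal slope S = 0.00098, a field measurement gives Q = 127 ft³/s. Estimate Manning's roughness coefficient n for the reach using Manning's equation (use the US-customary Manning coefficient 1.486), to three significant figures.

0.0221

A = b·y = 18.20 × 2.24 = 40.77 ft²
P = b + 2y = 18.20 + 2×2.24 = 22.68 ft
R = A/P = 40.77/22.68 = 1.798 ft
n = (1.486/Q)·A·R^(2/3)·S^(1/2) = (1.486/127) × 40.77 × 1.478 × 0.03130 = 0.02208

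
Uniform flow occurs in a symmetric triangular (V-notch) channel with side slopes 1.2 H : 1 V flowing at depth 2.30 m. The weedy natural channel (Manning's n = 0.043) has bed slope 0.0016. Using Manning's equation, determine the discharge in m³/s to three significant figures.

A = z·y² = 1.2×2.30² = 6.348 m²
P = 2y√(1+z²) = 2×2.30×√(1+1.2²) = 7.185 m
R = A/P = 6.348/7.185 = 0.8835 m
Q = (1/n)·A·R^(2/3)·S^(1/2) = (1/0.043) × 6.348 × 0.8835^(2/3) × 0.0016^(1/2) = 5.437 m³/s

5.44 m³/s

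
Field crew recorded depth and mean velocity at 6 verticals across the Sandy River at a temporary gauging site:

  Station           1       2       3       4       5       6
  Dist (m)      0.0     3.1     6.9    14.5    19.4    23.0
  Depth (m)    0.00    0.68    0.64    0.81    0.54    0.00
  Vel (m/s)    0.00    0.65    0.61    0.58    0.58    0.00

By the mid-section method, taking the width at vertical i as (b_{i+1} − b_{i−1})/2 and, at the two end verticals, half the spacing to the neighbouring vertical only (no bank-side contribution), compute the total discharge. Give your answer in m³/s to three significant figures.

w_2 = (6.9 − 0.0)/2 = 3.45 m; q_2 = 0.65 × 0.68 × 3.45 = 1.525 m³/s
w_3 = (14.5 − 3.1)/2 = 5.7 m; q_3 = 0.61 × 0.64 × 5.7 = 2.225 m³/s
w_4 = (19.4 − 6.9)/2 = 6.25 m; q_4 = 0.58 × 0.81 × 6.25 = 2.936 m³/s
w_5 = (23.0 − 14.5)/2 = 4.25 m; q_5 = 0.58 × 0.54 × 4.25 = 1.331 m³/s
Stations 1, 6 contribute zero (depth or velocity is 0).
Q = Σ qᵢ = 8.018 m³/s

8.02 m³/s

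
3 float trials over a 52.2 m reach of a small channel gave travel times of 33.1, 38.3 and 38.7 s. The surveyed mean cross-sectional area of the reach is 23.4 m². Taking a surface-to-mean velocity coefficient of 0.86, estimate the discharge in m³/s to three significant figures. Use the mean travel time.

t̄ = (33.1 + 38.3 + 38.7) / 3 = 36.7 s
v_surface = L / t̄ = 52.2 / 36.7 = 1.422 m/s
v_mean = 0.86 × 1.422 = 1.223 m/s
Q = A × v_mean = 23.4 × 1.223 = 28.62 m³/s

28.6 m³/s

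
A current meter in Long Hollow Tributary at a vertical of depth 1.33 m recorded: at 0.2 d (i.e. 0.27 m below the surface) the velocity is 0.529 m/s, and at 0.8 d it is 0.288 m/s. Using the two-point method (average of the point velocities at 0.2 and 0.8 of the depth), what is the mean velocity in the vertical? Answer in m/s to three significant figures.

v̄ = (0.529 + 0.288) / 2 = 0.4085 m/s

0.409 m/s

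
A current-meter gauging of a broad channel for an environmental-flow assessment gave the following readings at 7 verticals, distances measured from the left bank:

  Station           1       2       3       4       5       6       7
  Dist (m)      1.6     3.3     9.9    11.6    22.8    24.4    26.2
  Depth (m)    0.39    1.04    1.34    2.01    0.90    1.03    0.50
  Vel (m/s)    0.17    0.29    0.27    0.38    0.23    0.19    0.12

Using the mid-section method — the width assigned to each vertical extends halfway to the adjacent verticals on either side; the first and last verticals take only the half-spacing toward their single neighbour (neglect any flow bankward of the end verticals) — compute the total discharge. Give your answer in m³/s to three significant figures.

w_1 = (3.3 − 1.6)/2 = 0.85 m; q_1 = 0.17 × 0.39 × 0.85 = 0.05636 m³/s
w_2 = (9.9 − 1.6)/2 = 4.15 m; q_2 = 0.29 × 1.04 × 4.15 = 1.252 m³/s
w_3 = (11.6 − 3.3)/2 = 4.15 m; q_3 = 0.27 × 1.34 × 4.15 = 1.501 m³/s
w_4 = (22.8 − 9.9)/2 = 6.45 m; q_4 = 0.38 × 2.01 × 6.45 = 4.927 m³/s
w_5 = (24.4 − 11.6)/2 = 6.4 m; q_5 = 0.23 × 0.90 × 6.4 = 1.325 m³/s
w_6 = (26.2 − 22.8)/2 = 1.7 m; q_6 = 0.19 × 1.03 × 1.7 = 0.3327 m³/s
w_7 = (26.2 − 24.4)/2 = 0.9 m; q_7 = 0.12 × 0.50 × 0.9 = 0.05400 m³/s
Q = Σ qᵢ = 9.447 m³/s

9.45 m³/s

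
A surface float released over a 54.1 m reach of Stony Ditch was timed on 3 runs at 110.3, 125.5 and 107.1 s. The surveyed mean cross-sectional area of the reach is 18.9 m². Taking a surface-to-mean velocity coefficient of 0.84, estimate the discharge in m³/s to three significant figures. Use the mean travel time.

t̄ = (110.3 + 125.5 + 107.1) / 3 = 114.3 s
v_surface = L / t̄ = 54.1 / 114.3 = 0.4733 m/s
v_mean = 0.84 × 0.4733 = 0.3976 m/s
Q = A × v_mean = 18.9 × 0.3976 = 7.514 m³/s

7.51 m³/s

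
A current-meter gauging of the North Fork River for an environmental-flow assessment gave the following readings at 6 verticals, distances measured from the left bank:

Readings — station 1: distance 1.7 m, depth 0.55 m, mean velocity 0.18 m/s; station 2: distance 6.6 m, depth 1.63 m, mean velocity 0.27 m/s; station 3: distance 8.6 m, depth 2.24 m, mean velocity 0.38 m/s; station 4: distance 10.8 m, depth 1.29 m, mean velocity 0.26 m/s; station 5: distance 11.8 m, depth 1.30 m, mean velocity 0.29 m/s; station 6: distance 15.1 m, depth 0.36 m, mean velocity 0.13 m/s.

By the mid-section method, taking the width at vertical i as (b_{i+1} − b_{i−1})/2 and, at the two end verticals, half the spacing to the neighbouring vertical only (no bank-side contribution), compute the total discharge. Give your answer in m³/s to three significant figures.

w_1 = (6.6 − 1.7)/2 = 2.45 m; q_1 = 0.18 × 0.55 × 2.45 = 0.2426 m³/s
w_2 = (8.6 − 1.7)/2 = 3.45 m; q_2 = 0.27 × 1.63 × 3.45 = 1.518 m³/s
w_3 = (10.8 − 6.6)/2 = 2.1 m; q_3 = 0.38 × 2.24 × 2.1 = 1.788 m³/s
w_4 = (11.8 − 8.6)/2 = 1.6 m; q_4 = 0.26 × 1.29 × 1.6 = 0.5366 m³/s
w_5 = (15.1 − 10.8)/2 = 2.15 m; q_5 = 0.29 × 1.30 × 2.15 = 0.8106 m³/s
w_6 = (15.1 − 11.8)/2 = 1.65 m; q_6 = 0.13 × 0.36 × 1.65 = 0.07722 m³/s
Q = Σ qᵢ = 4.973 m³/s

4.97 m³/s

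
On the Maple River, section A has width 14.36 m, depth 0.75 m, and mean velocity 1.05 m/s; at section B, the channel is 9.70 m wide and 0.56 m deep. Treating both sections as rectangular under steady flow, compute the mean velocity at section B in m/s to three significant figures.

2.08 m/s

Q = A₁V₁ = (14.36×0.75) × 1.05 = 11.31 m³/s
A₂ = 9.70 × 0.56 = 5.432 m²
V₂ = Q/A₂ = 11.31/5.432 = 2.082 m/s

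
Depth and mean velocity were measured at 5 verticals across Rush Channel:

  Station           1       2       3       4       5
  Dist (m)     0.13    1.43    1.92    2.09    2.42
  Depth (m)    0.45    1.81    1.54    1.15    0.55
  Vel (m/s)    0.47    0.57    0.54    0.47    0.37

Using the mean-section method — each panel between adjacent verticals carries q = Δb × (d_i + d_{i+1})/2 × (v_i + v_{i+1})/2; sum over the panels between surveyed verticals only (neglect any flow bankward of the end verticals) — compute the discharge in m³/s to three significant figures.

1.45 m³/s

Panel 1-2: Δb = 1.3 m, d̄ = (0.45+1.81)/2 = 1.13, v̄ = (0.47+0.57)/2 = 0.52 → q = 1.3×1.13×0.52 = 0.7639 m³/s
Panel 2-3: Δb = 0.49 m, d̄ = (1.81+1.54)/2 = 1.675, v̄ = (0.57+0.54)/2 = 0.555 → q = 0.49×1.675×0.555 = 0.4555 m³/s
Panel 3-4: Δb = 0.17 m, d̄ = (1.54+1.15)/2 = 1.345, v̄ = (0.54+0.47)/2 = 0.505 → q = 0.17×1.345×0.505 = 0.1155 m³/s
Panel 4-5: Δb = 0.33 m, d̄ = (1.15+0.55)/2 = 0.85, v̄ = (0.47+0.37)/2 = 0.42 → q = 0.33×0.85×0.42 = 0.1178 m³/s
Q = Σ q = 1.453 m³/s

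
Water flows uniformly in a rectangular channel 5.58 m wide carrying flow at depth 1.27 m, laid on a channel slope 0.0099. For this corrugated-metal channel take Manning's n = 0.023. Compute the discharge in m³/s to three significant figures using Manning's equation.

28.0 m³/s

A = b·y = 5.58 × 1.27 = 7.087 m²
P = b + 2y = 5.58 + 2×1.27 = 8.120 m
R = A/P = 7.087/8.120 = 0.8727 m
Q = (1/n)·A·R^(2/3)·S^(1/2) = (1/0.023) × 7.087 × 0.8727^(2/3) × 0.0099^(1/2) = 28.00 m³/s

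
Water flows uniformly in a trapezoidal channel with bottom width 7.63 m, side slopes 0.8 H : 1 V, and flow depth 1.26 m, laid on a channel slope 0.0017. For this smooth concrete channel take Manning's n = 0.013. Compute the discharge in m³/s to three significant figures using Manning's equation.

34.6 m³/s

A = (b + z·y)·y = (7.63 + 0.8×1.26)×1.26 = 10.88 m²
P = b + 2y√(1+z²) = 7.63 + 2×1.26×√(1+0.8²) = 10.86 m
R = A/P = 10.88/10.86 = 1.002 m
Q = (1/n)·A·R^(2/3)·S^(1/2) = (1/0.013) × 10.88 × 1.002^(2/3) × 0.0017^(1/2) = 34.58 m³/s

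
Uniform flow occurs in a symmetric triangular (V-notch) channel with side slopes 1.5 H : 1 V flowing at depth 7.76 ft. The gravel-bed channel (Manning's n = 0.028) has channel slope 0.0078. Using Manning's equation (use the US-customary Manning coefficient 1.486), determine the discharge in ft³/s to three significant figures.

A = z·y² = 1.5×7.76² = 90.33 ft²
P = 2y√(1+z²) = 2×7.76×√(1+1.5²) = 27.98 ft
R = A/P = 90.33/27.98 = 3.228 ft
Q = (1.486/n)·A·R^(2/3)·S^(1/2) = (1.486/0.028) × 90.33 × 3.228^(2/3) × 0.0078^(1/2) = 924.8 ft³/s

925 ft³/s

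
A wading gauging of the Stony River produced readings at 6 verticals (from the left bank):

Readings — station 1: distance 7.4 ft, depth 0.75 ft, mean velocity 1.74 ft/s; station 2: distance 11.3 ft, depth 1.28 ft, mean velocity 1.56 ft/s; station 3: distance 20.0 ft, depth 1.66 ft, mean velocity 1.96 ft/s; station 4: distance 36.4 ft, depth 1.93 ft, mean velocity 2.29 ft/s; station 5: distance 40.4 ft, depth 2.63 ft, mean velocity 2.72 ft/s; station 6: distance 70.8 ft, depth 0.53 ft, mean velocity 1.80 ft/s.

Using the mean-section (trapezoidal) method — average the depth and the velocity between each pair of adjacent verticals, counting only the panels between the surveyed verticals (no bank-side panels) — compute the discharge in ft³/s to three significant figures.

Panel 1-2: Δb = 3.9 ft, d̄ = (0.75+1.28)/2 = 1.015, v̄ = (1.74+1.56)/2 = 1.65 → q = 3.9×1.015×1.65 = 6.532 ft³/s
Panel 2-3: Δb = 8.7 ft, d̄ = (1.28+1.66)/2 = 1.47, v̄ = (1.56+1.96)/2 = 1.76 → q = 8.7×1.47×1.76 = 22.51 ft³/s
Panel 3-4: Δb = 16.4 ft, d̄ = (1.66+1.93)/2 = 1.795, v̄ = (1.96+2.29)/2 = 2.125 → q = 16.4×1.795×2.125 = 62.56 ft³/s
Panel 4-5: Δb = 4 ft, d̄ = (1.93+2.63)/2 = 2.28, v̄ = (2.29+2.72)/2 = 2.505 → q = 4×2.28×2.505 = 22.85 ft³/s
Panel 5-6: Δb = 30.4 ft, d̄ = (2.63+0.53)/2 = 1.58, v̄ = (2.72+1.80)/2 = 2.26 → q = 30.4×1.58×2.26 = 108.6 ft³/s
Q = Σ q = 223.0 ft³/s

223 ft³/s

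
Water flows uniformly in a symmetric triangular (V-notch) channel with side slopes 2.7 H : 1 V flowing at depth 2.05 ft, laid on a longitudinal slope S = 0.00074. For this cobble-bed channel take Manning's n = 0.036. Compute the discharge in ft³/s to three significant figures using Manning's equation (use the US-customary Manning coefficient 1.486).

12.4 ft³/s

A = z·y² = 2.7×2.05² = 11.35 ft²
P = 2y√(1+z²) = 2×2.05×√(1+2.7²) = 11.80 ft
R = A/P = 11.35/11.80 = 0.9612 ft
Q = (1.486/n)·A·R^(2/3)·S^(1/2) = (1.486/0.036) × 11.35 × 0.9612^(2/3) × 0.00074^(1/2) = 12.41 ft³/s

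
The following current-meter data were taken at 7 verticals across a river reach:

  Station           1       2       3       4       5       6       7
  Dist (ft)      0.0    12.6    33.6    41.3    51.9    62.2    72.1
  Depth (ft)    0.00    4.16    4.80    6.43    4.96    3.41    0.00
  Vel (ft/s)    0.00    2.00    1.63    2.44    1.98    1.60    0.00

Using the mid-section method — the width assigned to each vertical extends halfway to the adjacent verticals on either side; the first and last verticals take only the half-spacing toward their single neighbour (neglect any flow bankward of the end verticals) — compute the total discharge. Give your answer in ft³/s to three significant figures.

w_2 = (33.6 − 0.0)/2 = 16.8 ft; q_2 = 2.00 × 4.16 × 16.8 = 139.8 ft³/s
w_3 = (41.3 − 12.6)/2 = 14.35 ft; q_3 = 1.63 × 4.80 × 14.35 = 112.3 ft³/s
w_4 = (51.9 − 33.6)/2 = 9.15 ft; q_4 = 2.44 × 6.43 × 9.15 = 143.6 ft³/s
w_5 = (62.2 − 41.3)/2 = 10.45 ft; q_5 = 1.98 × 4.96 × 10.45 = 102.6 ft³/s
w_6 = (72.1 − 51.9)/2 = 10.1 ft; q_6 = 1.60 × 3.41 × 10.1 = 55.11 ft³/s
Stations 1, 7 contribute zero (depth or velocity is 0).
Q = Σ qᵢ = 553.3 ft³/s

553 ft³/s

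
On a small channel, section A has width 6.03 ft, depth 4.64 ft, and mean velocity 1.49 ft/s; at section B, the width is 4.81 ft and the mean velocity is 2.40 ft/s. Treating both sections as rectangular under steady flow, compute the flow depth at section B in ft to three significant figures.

3.61 ft

Q = A₁V₁ = (6.03×4.64) × 1.49 = 41.69 ft³/s
d₂ = Q/(b₂ V₂) = 41.69/(4.81×2.40) = 3.611 ft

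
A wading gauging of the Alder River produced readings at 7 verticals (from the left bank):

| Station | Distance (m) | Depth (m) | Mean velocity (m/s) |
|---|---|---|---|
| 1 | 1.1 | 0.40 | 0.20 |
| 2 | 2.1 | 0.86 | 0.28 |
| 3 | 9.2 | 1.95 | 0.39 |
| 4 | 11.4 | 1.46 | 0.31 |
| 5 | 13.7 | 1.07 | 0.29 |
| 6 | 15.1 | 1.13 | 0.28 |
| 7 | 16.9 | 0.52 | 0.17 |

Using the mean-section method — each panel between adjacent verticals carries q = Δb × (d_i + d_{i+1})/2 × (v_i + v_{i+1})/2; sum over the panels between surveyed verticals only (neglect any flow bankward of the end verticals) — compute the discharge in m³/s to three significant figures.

6.45 m³/s

Panel 1-2: Δb = 1 m, d̄ = (0.40+0.86)/2 = 0.63, v̄ = (0.20+0.28)/2 = 0.24 → q = 1×0.63×0.24 = 0.1512 m³/s
Panel 2-3: Δb = 7.1 m, d̄ = (0.86+1.95)/2 = 1.405, v̄ = (0.28+0.39)/2 = 0.335 → q = 7.1×1.405×0.335 = 3.342 m³/s
Panel 3-4: Δb = 2.2 m, d̄ = (1.95+1.46)/2 = 1.705, v̄ = (0.39+0.31)/2 = 0.35 → q = 2.2×1.705×0.35 = 1.313 m³/s
Panel 4-5: Δb = 2.3 m, d̄ = (1.46+1.07)/2 = 1.265, v̄ = (0.31+0.29)/2 = 0.3 → q = 2.3×1.265×0.3 = 0.8729 m³/s
Panel 5-6: Δb = 1.4 m, d̄ = (1.07+1.13)/2 = 1.1, v̄ = (0.29+0.28)/2 = 0.285 → q = 1.4×1.1×0.285 = 0.4389 m³/s
Panel 6-7: Δb = 1.8 m, d̄ = (1.13+0.52)/2 = 0.825, v̄ = (0.28+0.17)/2 = 0.225 → q = 1.8×0.825×0.225 = 0.3341 m³/s
Q = Σ q = 6.452 m³/s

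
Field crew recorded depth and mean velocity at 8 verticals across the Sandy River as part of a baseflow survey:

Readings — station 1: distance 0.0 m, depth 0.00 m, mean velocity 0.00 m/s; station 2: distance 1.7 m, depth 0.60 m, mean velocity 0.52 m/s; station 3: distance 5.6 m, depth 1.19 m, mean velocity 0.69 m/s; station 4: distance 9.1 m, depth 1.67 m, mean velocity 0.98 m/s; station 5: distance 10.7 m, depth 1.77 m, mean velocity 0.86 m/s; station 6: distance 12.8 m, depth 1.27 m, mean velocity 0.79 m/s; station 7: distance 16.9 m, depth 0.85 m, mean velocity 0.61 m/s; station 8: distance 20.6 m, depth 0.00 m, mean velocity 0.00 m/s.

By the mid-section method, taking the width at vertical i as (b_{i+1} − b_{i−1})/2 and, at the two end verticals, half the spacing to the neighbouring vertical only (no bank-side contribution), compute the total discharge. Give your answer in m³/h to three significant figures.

w_2 = (5.6 − 0.0)/2 = 2.8 m; q_2 = 0.52 × 0.60 × 2.8 = 0.8736 m³/s
w_3 = (9.1 − 1.7)/2 = 3.7 m; q_3 = 0.69 × 1.19 × 3.7 = 3.038 m³/s
w_4 = (10.7 − 5.6)/2 = 2.55 m; q_4 = 0.98 × 1.67 × 2.55 = 4.173 m³/s
w_5 = (12.8 − 9.1)/2 = 1.85 m; q_5 = 0.86 × 1.77 × 1.85 = 2.816 m³/s
w_6 = (16.9 − 10.7)/2 = 3.1 m; q_6 = 0.79 × 1.27 × 3.1 = 3.110 m³/s
w_7 = (20.6 − 12.8)/2 = 3.9 m; q_7 = 0.61 × 0.85 × 3.9 = 2.022 m³/s
Stations 1, 8 contribute zero (depth or velocity is 0).
Q = Σ qᵢ = 16.03 m³/s
= 16.03 × 3600 = 57720 m³/h

57700 m³/h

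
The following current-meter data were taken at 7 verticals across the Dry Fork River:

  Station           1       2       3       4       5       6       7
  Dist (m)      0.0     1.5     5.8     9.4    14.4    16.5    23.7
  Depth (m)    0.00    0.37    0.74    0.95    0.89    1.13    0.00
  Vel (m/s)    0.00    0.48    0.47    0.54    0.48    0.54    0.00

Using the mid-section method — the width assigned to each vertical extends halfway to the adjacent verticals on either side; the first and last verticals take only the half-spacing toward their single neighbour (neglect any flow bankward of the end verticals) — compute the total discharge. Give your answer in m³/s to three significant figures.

8.45 m³/s

w_2 = (5.8 − 0.0)/2 = 2.9 m; q_2 = 0.48 × 0.37 × 2.9 = 0.5150 m³/s
w_3 = (9.4 − 1.5)/2 = 3.95 m; q_3 = 0.47 × 0.74 × 3.95 = 1.374 m³/s
w_4 = (14.4 − 5.8)/2 = 4.3 m; q_4 = 0.54 × 0.95 × 4.3 = 2.206 m³/s
w_5 = (16.5 − 9.4)/2 = 3.55 m; q_5 = 0.48 × 0.89 × 3.55 = 1.517 m³/s
w_6 = (23.7 − 14.4)/2 = 4.65 m; q_6 = 0.54 × 1.13 × 4.65 = 2.837 m³/s
Stations 1, 7 contribute zero (depth or velocity is 0).
Q = Σ qᵢ = 8.449 m³/s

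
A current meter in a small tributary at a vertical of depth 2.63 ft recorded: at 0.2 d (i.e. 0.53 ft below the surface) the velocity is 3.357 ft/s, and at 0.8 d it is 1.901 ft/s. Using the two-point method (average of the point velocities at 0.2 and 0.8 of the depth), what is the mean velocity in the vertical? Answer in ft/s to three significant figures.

v̄ = (3.357 + 1.901) / 2 = 2.629 ft/s

2.63 ft/s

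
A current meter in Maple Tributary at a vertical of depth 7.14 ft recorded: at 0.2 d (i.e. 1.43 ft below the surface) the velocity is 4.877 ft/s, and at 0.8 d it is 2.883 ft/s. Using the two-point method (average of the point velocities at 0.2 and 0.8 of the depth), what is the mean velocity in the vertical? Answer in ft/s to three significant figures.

v̄ = (4.877 + 2.883) / 2 = 3.880 ft/s

3.88 ft/s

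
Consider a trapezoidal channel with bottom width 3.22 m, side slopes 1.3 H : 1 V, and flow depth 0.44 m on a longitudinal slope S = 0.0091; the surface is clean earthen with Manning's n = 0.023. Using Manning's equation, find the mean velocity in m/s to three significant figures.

2.09 m/s

A = (b + z·y)·y = (3.22 + 1.3×0.44)×0.44 = 1.668 m²
P = b + 2y√(1+z²) = 3.22 + 2×0.44×√(1+1.3²) = 4.663 m
R = A/P = 1.668/4.663 = 0.3578 m
Q = (1/n)·A·R^(2/3)·S^(1/2) = (1/0.023) × 1.668 × 0.3578^(2/3) × 0.0091^(1/2) = 3.488 m³/s
V = Q/A = 3.488/1.668 = 2.090 m/s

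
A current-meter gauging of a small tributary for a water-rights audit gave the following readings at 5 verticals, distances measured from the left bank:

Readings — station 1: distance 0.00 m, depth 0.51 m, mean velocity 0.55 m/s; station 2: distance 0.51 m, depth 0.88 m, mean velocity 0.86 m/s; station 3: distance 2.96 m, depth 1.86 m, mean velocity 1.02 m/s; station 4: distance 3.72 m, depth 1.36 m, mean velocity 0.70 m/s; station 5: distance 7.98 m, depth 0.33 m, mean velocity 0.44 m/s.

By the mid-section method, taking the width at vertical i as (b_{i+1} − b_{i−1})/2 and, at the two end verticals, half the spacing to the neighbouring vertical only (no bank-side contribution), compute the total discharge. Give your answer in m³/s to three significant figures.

w_1 = (0.51 − 0.00)/2 = 0.255 m; q_1 = 0.55 × 0.51 × 0.255 = 0.07153 m³/s
w_2 = (2.96 − 0.00)/2 = 1.48 m; q_2 = 0.86 × 0.88 × 1.48 = 1.120 m³/s
w_3 = (3.72 − 0.51)/2 = 1.605 m; q_3 = 1.02 × 1.86 × 1.605 = 3.045 m³/s
w_4 = (7.98 − 2.96)/2 = 2.51 m; q_4 = 0.70 × 1.36 × 2.51 = 2.390 m³/s
w_5 = (7.98 − 3.72)/2 = 2.13 m; q_5 = 0.44 × 0.33 × 2.13 = 0.3093 m³/s
Q = Σ qᵢ = 6.935 m³/s

6.94 m³/s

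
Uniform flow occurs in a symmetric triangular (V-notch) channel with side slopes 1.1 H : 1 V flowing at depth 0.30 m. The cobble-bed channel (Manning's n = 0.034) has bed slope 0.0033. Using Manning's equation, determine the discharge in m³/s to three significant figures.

0.0386 m³/s

A = z·y² = 1.1×0.30² = 0.09900 m²
P = 2y√(1+z²) = 2×0.30×√(1+1.1²) = 0.8920 m
R = A/P = 0.09900/0.8920 = 0.1110 m
Q = (1/n)·A·R^(2/3)·S^(1/2) = (1/0.034) × 0.09900 × 0.1110^(2/3) × 0.0033^(1/2) = 0.03863 m³/s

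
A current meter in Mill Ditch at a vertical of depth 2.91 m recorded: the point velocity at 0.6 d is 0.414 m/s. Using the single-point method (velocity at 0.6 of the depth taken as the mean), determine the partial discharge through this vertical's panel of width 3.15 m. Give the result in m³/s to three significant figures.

v̄ = v₀.₆ = 0.414 m/s
q = v̄ × d × w = 0.4140 × 2.91 × 3.15 = 3.795 m³/s

3.79 m³/s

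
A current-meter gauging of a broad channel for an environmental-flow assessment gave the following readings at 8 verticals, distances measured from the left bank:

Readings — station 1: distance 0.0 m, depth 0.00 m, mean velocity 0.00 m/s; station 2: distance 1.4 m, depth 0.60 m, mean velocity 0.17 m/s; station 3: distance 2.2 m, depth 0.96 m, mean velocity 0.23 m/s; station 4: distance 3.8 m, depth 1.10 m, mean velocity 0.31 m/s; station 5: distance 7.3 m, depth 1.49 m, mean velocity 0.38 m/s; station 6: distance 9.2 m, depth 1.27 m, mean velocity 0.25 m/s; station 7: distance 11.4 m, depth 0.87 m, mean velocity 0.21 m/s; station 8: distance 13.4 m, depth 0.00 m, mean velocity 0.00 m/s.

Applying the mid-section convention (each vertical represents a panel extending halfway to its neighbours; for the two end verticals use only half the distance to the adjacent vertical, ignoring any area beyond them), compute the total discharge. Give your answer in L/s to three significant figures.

3810 L/s

w_2 = (2.2 − 0.0)/2 = 1.1 m; q_2 = 0.17 × 0.60 × 1.1 = 0.1122 m³/s
w_3 = (3.8 − 1.4)/2 = 1.2 m; q_3 = 0.23 × 0.96 × 1.2 = 0.2650 m³/s
w_4 = (7.3 − 2.2)/2 = 2.55 m; q_4 = 0.31 × 1.10 × 2.55 = 0.8696 m³/s
w_5 = (9.2 − 3.8)/2 = 2.7 m; q_5 = 0.38 × 1.49 × 2.7 = 1.529 m³/s
w_6 = (11.4 − 7.3)/2 = 2.05 m; q_6 = 0.25 × 1.27 × 2.05 = 0.6509 m³/s
w_7 = (13.4 − 9.2)/2 = 2.1 m; q_7 = 0.21 × 0.87 × 2.1 = 0.3837 m³/s
Stations 1, 8 contribute zero (depth or velocity is 0).
Q = Σ qᵢ = 3.810 m³/s
= 3.810 × 1000 = 3810 L/s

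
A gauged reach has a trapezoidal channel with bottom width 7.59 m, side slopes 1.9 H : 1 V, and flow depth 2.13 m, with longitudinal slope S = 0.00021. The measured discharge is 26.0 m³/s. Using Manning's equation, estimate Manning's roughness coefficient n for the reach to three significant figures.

A = (b + z·y)·y = (7.59 + 1.9×2.13)×2.13 = 24.79 m²
P = b + 2y√(1+z²) = 7.59 + 2×2.13×√(1+1.9²) = 16.74 m
R = A/P = 24.79/16.74 = 1.481 m
n = (1/Q)·A·R^(2/3)·S^(1/2) = (1/26.0) × 24.79 × 1.299 × 0.01449 = 0.01795

0.0179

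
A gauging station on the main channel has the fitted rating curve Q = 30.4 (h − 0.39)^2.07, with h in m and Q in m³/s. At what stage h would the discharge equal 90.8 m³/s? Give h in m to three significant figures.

h − h₀ = (Q/C)^(1/b) = (90.8/30.4)^(1/2.07) = 1.697 m
h = 0.39 + 1.697 = 2.087 m

2.09 m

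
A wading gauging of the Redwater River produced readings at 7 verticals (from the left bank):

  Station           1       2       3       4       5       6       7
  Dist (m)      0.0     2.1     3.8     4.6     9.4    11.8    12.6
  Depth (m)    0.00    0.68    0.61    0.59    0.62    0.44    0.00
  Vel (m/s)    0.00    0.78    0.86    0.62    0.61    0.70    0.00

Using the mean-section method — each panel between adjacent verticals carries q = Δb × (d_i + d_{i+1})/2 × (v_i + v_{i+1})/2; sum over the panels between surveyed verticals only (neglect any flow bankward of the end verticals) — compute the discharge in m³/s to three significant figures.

Panel 1-2: Δb = 2.1 m, d̄ = (0.00+0.68)/2 = 0.34, v̄ = (0.00+0.78)/2 = 0.39 → q = 2.1×0.34×0.39 = 0.2785 m³/s
Panel 2-3: Δb = 1.7 m, d̄ = (0.68+0.61)/2 = 0.645, v̄ = (0.78+0.86)/2 = 0.82 → q = 1.7×0.645×0.82 = 0.8991 m³/s
Panel 3-4: Δb = 0.8 m, d̄ = (0.61+0.59)/2 = 0.6, v̄ = (0.86+0.62)/2 = 0.74 → q = 0.8×0.6×0.74 = 0.3552 m³/s
Panel 4-5: Δb = 4.8 m, d̄ = (0.59+0.62)/2 = 0.605, v̄ = (0.62+0.61)/2 = 0.615 → q = 4.8×0.605×0.615 = 1.786 m³/s
Panel 5-6: Δb = 2.4 m, d̄ = (0.62+0.44)/2 = 0.53, v̄ = (0.61+0.70)/2 = 0.655 → q = 2.4×0.53×0.655 = 0.8332 m³/s
Panel 6-7: Δb = 0.8 m, d̄ = (0.44+0.00)/2 = 0.22, v̄ = (0.70+0.00)/2 = 0.35 → q = 0.8×0.22×0.35 = 0.06160 m³/s
Q = Σ q = 4.214 m³/s

4.21 m³/s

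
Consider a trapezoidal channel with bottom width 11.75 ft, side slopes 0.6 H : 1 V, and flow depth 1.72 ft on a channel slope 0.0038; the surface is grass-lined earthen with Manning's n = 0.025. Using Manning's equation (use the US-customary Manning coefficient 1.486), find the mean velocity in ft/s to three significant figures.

4.57 ft/s

A = (b + z·y)·y = (11.75 + 0.6×1.72)×1.72 = 21.99 ft²
P = b + 2y√(1+z²) = 11.75 + 2×1.72×√(1+0.6²) = 15.76 ft
R = A/P = 21.99/15.76 = 1.395 ft
Q = (1.486/n)·A·R^(2/3)·S^(1/2) = (1.486/0.025) × 21.99 × 1.395^(2/3) × 0.0038^(1/2) = 100.6 ft³/s
V = Q/A = 100.6/21.99 = 4.574 ft/s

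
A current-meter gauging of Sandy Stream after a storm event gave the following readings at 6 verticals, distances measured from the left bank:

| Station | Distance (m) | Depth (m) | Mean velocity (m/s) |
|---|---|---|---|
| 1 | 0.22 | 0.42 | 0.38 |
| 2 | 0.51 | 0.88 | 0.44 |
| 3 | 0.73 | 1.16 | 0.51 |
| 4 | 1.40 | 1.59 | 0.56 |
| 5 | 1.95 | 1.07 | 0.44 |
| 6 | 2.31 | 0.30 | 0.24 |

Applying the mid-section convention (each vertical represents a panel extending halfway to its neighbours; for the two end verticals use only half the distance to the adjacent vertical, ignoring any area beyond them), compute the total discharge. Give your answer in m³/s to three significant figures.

w_1 = (0.51 − 0.22)/2 = 0.145 m; q_1 = 0.38 × 0.42 × 0.145 = 0.02314 m³/s
w_2 = (0.73 − 0.22)/2 = 0.255 m; q_2 = 0.44 × 0.88 × 0.255 = 0.09874 m³/s
w_3 = (1.40 − 0.51)/2 = 0.445 m; q_3 = 0.51 × 1.16 × 0.445 = 0.2633 m³/s
w_4 = (1.95 − 0.73)/2 = 0.61 m; q_4 = 0.56 × 1.59 × 0.61 = 0.5431 m³/s
w_5 = (2.31 − 1.40)/2 = 0.455 m; q_5 = 0.44 × 1.07 × 0.455 = 0.2142 m³/s
w_6 = (2.31 − 1.95)/2 = 0.18 m; q_6 = 0.24 × 0.30 × 0.18 = 0.01296 m³/s
Q = Σ qᵢ = 1.155 m³/s

1.16 m³/s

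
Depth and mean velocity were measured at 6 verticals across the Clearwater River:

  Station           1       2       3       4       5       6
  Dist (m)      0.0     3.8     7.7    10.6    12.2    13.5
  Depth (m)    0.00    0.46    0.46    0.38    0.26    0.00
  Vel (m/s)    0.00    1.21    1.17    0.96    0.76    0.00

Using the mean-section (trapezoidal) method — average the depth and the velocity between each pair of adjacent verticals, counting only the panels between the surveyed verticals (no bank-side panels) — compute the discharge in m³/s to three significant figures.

Panel 1-2: Δb = 3.8 m, d̄ = (0.00+0.46)/2 = 0.23, v̄ = (0.00+1.21)/2 = 0.605 → q = 3.8×0.23×0.605 = 0.5288 m³/s
Panel 2-3: Δb = 3.9 m, d̄ = (0.46+0.46)/2 = 0.46, v̄ = (1.21+1.17)/2 = 1.19 → q = 3.9×0.46×1.19 = 2.135 m³/s
Panel 3-4: Δb = 2.9 m, d̄ = (0.46+0.38)/2 = 0.42, v̄ = (1.17+0.96)/2 = 1.065 → q = 2.9×0.42×1.065 = 1.297 m³/s
Panel 4-5: Δb = 1.6 m, d̄ = (0.38+0.26)/2 = 0.32, v̄ = (0.96+0.76)/2 = 0.86 → q = 1.6×0.32×0.86 = 0.4403 m³/s
Panel 5-6: Δb = 1.3 m, d̄ = (0.26+0.00)/2 = 0.13, v̄ = (0.76+0.00)/2 = 0.38 → q = 1.3×0.13×0.38 = 0.06422 m³/s
Q = Σ q = 4.465 m³/s

4.47 m³/s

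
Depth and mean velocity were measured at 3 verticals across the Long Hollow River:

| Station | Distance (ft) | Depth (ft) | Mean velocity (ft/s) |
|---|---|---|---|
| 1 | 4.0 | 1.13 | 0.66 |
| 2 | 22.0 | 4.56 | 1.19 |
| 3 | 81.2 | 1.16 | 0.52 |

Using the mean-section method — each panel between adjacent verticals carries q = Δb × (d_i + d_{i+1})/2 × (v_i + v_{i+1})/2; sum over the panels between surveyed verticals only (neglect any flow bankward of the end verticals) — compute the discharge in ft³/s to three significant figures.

Panel 1-2: Δb = 18 ft, d̄ = (1.13+4.56)/2 = 2.845, v̄ = (0.66+1.19)/2 = 0.925 → q = 18×2.845×0.925 = 47.37 ft³/s
Panel 2-3: Δb = 59.2 ft, d̄ = (4.56+1.16)/2 = 2.86, v̄ = (1.19+0.52)/2 = 0.855 → q = 59.2×2.86×0.855 = 144.8 ft³/s
Q = Σ q = 192.1 ft³/s

192 ft³/s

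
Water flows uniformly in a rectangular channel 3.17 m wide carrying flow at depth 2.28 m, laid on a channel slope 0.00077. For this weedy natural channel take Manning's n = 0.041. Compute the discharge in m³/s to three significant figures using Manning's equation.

4.68 m³/s

A = b·y = 3.17 × 2.28 = 7.228 m²
P = b + 2y = 3.17 + 2×2.28 = 7.730 m
R = A/P = 7.228/7.730 = 0.9350 m
Q = (1/n)·A·R^(2/3)·S^(1/2) = (1/0.041) × 7.228 × 0.9350^(2/3) × 0.00077^(1/2) = 4.677 m³/s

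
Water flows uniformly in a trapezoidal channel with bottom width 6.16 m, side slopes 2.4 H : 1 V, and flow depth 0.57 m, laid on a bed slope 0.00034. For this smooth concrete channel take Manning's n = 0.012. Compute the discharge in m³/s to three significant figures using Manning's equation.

3.99 m³/s

A = (b + z·y)·y = (6.16 + 2.4×0.57)×0.57 = 4.291 m²
P = b + 2y√(1+z²) = 6.16 + 2×0.57×√(1+2.4²) = 9.124 m
R = A/P = 4.291/9.124 = 0.4703 m
Q = (1/n)·A·R^(2/3)·S^(1/2) = (1/0.012) × 4.291 × 0.4703^(2/3) × 0.00034^(1/2) = 3.987 m³/s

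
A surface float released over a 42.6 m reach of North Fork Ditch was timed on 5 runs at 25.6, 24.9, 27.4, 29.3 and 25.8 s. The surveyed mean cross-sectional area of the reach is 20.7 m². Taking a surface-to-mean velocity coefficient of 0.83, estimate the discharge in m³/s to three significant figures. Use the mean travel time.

t̄ = (25.6 + 24.9 + 27.4 + 29.3 + 25.8) / 5 = 26.6 s
v_surface = L / t̄ = 42.6 / 26.6 = 1.602 m/s
v_mean = 0.83 × 1.602 = 1.329 m/s
Q = A × v_mean = 20.7 × 1.329 = 27.52 m³/s

27.5 m³/s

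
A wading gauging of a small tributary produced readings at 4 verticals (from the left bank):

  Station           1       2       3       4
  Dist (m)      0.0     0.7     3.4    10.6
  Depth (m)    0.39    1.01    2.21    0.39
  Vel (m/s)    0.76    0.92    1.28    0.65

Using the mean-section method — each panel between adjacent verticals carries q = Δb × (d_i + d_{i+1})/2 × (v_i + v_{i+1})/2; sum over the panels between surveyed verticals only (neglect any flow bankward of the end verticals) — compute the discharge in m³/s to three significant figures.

Panel 1-2: Δb = 0.7 m, d̄ = (0.39+1.01)/2 = 0.7, v̄ = (0.76+0.92)/2 = 0.84 → q = 0.7×0.7×0.84 = 0.4116 m³/s
Panel 2-3: Δb = 2.7 m, d̄ = (1.01+2.21)/2 = 1.61, v̄ = (0.92+1.28)/2 = 1.1 → q = 2.7×1.61×1.1 = 4.782 m³/s
Panel 3-4: Δb = 7.2 m, d̄ = (2.21+0.39)/2 = 1.3, v̄ = (1.28+0.65)/2 = 0.965 → q = 7.2×1.3×0.965 = 9.032 m³/s
Q = Σ q = 14.23 m³/s

14.2 m³/s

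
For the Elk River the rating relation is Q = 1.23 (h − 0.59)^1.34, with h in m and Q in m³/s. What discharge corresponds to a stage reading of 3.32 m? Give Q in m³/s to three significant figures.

4.72 m³/s

Q = 1.23 × (3.32 − 0.59)^1.34 = 1.23 × 2.73^1.34 = 4.725 m³/s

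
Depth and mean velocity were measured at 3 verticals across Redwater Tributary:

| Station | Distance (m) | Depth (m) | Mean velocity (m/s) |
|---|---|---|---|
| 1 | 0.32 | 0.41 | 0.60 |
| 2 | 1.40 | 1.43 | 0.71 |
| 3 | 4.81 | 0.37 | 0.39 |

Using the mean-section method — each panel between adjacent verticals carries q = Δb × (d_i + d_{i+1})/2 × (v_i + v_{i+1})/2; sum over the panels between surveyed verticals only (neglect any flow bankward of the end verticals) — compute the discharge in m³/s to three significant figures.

Panel 1-2: Δb = 1.08 m, d̄ = (0.41+1.43)/2 = 0.92, v̄ = (0.60+0.71)/2 = 0.655 → q = 1.08×0.92×0.655 = 0.6508 m³/s
Panel 2-3: Δb = 3.41 m, d̄ = (1.43+0.37)/2 = 0.9, v̄ = (0.71+0.39)/2 = 0.55 → q = 3.41×0.9×0.55 = 1.688 m³/s
Q = Σ q = 2.339 m³/s

2.34 m³/s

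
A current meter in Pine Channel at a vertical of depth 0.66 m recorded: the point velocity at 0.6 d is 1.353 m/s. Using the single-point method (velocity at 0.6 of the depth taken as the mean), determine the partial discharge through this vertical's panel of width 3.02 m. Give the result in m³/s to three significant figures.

v̄ = v₀.₆ = 1.353 m/s
q = v̄ × d × w = 1.353 × 0.66 × 3.02 = 2.697 m³/s

2.70 m³/s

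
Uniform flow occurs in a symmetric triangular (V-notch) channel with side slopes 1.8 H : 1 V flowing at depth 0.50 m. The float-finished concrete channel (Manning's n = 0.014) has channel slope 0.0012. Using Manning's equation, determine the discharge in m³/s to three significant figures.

A = z·y² = 1.8×0.50² = 0.4500 m²
P = 2y√(1+z²) = 2×0.50×√(1+1.8²) = 2.059 m
R = A/P = 0.4500/2.059 = 0.2185 m
Q = (1/n)·A·R^(2/3)·S^(1/2) = (1/0.014) × 0.4500 × 0.2185^(2/3) × 0.0012^(1/2) = 0.4040 m³/s

0.404 m³/s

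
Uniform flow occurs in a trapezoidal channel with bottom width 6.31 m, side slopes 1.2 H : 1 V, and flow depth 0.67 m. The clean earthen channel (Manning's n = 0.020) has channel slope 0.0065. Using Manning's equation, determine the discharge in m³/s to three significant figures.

A = (b + z·y)·y = (6.31 + 1.2×0.67)×0.67 = 4.766 m²
P = b + 2y√(1+z²) = 6.31 + 2×0.67×√(1+1.2²) = 8.403 m
R = A/P = 4.766/8.403 = 0.5672 m
Q = (1/n)·A·R^(2/3)·S^(1/2) = (1/0.020) × 4.766 × 0.5672^(2/3) × 0.0065^(1/2) = 13.17 m³/s

13.2 m³/s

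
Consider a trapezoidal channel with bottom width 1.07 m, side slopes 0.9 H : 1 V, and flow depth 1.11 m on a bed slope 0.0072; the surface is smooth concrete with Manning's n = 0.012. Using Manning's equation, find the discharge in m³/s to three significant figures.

11.1 m³/s

A = (b + z·y)·y = (1.07 + 0.9×1.11)×1.11 = 2.297 m²
P = b + 2y√(1+z²) = 1.07 + 2×1.11×√(1+0.9²) = 4.057 m
R = A/P = 2.297/4.057 = 0.5661 m
Q = (1/n)·A·R^(2/3)·S^(1/2) = (1/0.012) × 2.297 × 0.5661^(2/3) × 0.0072^(1/2) = 11.11 m³/s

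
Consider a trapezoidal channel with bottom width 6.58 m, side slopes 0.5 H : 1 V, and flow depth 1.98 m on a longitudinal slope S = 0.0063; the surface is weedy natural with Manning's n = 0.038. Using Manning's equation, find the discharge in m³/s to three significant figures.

A = (b + z·y)·y = (6.58 + 0.5×1.98)×1.98 = 14.99 m²
P = b + 2y√(1+z²) = 6.58 + 2×1.98×√(1+0.5²) = 11.01 m
R = A/P = 14.99/11.01 = 1.362 m
Q = (1/n)·A·R^(2/3)·S^(1/2) = (1/0.038) × 14.99 × 1.362^(2/3) × 0.0063^(1/2) = 38.46 m³/s

38.5 m³/s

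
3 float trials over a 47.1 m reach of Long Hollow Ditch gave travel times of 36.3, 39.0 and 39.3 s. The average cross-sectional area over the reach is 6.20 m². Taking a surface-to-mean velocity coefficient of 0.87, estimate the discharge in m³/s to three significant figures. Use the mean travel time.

t̄ = (36.3 + 39.0 + 39.3) / 3 = 38.2 s
v_surface = L / t̄ = 47.1 / 38.2 = 1.233 m/s
v_mean = 0.87 × 1.233 = 1.073 m/s
Q = A × v_mean = 6.20 × 1.073 = 6.651 m³/s

6.65 m³/s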